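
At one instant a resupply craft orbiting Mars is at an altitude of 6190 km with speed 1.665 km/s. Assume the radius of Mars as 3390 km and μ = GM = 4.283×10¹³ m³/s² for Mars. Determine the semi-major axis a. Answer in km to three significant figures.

r = 3390 + 6190 = 9580.0 km = 9.580×10⁶ m.
Specific orbital energy ε = v²/2 − μ/r = (1665)²/2 − 4.283×10¹³/9.580×10⁶ = -3.085×10⁶ J/kg.
Since ε = −μ/(2a), a = −μ/(2ε) = 6.942×10⁶ m = 6942.4 km.

a ≈ 6940 km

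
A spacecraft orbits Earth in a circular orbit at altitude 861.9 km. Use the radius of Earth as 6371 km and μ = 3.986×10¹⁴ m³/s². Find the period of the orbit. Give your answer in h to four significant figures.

r = 6371 + 861.9 = 7232.9 km = 7.2329×10⁶ m.
Kepler's third law: T = 2π√(r³/μ) = 2π√((7.233×10⁶)³ / 3.986×10¹⁴).
r³/μ = 9.493×10⁵ s², so T = 2π × 9.743×10² = 6.122×10³ s.
Converting: 6.122×10³ s ÷ 3600 = 1.701 h.

T ≈ 1.701 h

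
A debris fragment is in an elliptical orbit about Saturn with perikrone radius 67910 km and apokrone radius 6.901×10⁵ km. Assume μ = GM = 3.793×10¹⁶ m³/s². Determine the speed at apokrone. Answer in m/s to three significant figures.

v ≈ 3140 m/s

Semi-major axis a = (r_p + r_a)/2 = 3.7900×10⁵ km = 3.790×10⁸ m.
Vis-viva: v² = μ(2/r − 1/a) = 3.793×10¹⁶ × (2.898×10⁻⁹ − 2.638×10⁻⁹) = 9.848×10⁶ m²/s².
v = 3138 m/s.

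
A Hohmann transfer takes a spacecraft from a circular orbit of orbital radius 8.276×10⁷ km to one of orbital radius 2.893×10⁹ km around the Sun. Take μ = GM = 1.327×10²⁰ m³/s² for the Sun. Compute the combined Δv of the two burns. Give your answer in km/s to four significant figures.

Δv_total ≈ 20.97 km/s

r₁ = 8.276×10⁷ km = 8.276×10¹⁰ m.
r₂ = 2.893×10⁹ km = 2.893×10¹² m.
Transfer ellipse a_t = (r₁ + r₂)/2 = 1.488×10¹² m.
At r₁: circular v_c1 = √(μ/r₁) = 40040 m/s; transfer-perihelion v_p = √[μ(2/r₁ − 1/a_t)] = 55840 m/s.
Δv₁ = v_p − v_c1 = 15790 m/s.
At r₂: circular v_c2 = √(μ/r₂) = 6773 m/s; transfer-aphelion v_a = √[μ(2/r₂ − 1/a_t)] = 1597 m/s.
Δv₂ = v_c2 − v_a = 5175 m/s.
Total Δv = Δv₁ + Δv₂ = 20970 m/s = 20.97 km/s.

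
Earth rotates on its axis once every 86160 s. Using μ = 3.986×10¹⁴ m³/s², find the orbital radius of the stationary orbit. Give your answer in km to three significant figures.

A synchronous orbit has period T, so by Kepler's third law a = (μT²/4π²)^(1/3).
μT²/4π² = 3.986×10¹⁴ × (8.616×10⁴)² / 39.48 = 7.495×10²² m³.
a = 4.216×10⁷ m = 42163 km.

r_sync ≈ 42200 km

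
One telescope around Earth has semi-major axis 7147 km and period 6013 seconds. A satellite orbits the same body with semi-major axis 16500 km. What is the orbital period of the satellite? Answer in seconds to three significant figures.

T₂ ≈ 21100 seconds

Kepler's third law: T² ∝ a³, so T₂ = T₁ (a₂/a₁)^(3/2).
a₂/a₁ = 2.309, (a₂/a₁)^(3/2) = 3.508.
T₂ = 6013 × 3.508 = 21090 seconds.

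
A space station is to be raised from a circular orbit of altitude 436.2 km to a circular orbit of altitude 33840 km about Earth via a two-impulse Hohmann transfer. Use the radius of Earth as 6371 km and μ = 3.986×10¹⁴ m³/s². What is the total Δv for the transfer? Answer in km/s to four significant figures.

r₁ = 6371 + 436.2 = 6807.2 km = 6.8072×10⁶ m.
r₂ = 6371 + 33840 = 40211 km = 4.0211×10⁷ m.
Transfer ellipse a_t = (r₁ + r₂)/2 = 2.351×10⁷ m.
At r₁: circular v_c1 = √(μ/r₁) = 7652 m/s; transfer-perigee v_p = √[μ(2/r₁ − 1/a_t)] = 10010 m/s.
Δv₁ = v_p − v_c1 = 2356 m/s.
At r₂: circular v_c2 = √(μ/r₂) = 3148 m/s; transfer-apogee v_a = √[μ(2/r₂ − 1/a_t)] = 1694 m/s.
Δv₂ = v_c2 − v_a = 1454 m/s.
Total Δv = Δv₁ + Δv₂ = 3810 m/s = 3.810 km/s.

Δv_total ≈ 3.810 km/s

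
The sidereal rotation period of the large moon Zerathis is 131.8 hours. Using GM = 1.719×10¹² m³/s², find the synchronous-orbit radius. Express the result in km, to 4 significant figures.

r_sync ≈ 21400 km

T = 131.8 hours = 4.745×10⁵ s.
A synchronous orbit has period T, so by Kepler's third law a = (μT²/4π²)^(1/3).
μT²/4π² = 1.719×10¹² × (4.745×10⁵)² / 39.48 = 9.803×10²¹ m³.
a = 2.140×10⁷ m = 21402 km.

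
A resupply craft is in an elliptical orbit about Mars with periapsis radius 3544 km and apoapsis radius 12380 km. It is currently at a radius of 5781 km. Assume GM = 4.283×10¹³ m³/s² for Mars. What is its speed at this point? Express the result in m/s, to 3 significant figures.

v ≈ 3070 m/s

Semi-major axis a = (r_p + r_a)/2 = 7962.0 km = 7.962×10⁶ m.
Vis-viva: v² = μ(2/r − 1/a) = 4.283×10¹³ × (3.460×10⁻⁷ − 1.256×10⁻⁷) = 9.438×10⁶ m²/s².
v = 3072 m/s.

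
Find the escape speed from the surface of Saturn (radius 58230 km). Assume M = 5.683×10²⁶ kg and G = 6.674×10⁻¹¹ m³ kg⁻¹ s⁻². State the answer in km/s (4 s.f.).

v_esc ≈ 36.09 km/s

μ = GM = 6.674×10⁻¹¹ × 5.683×10²⁶ = 3.793×10¹⁶ m³/s².
r = R = 5.823×10⁷ m.
Escape speed v_esc = √(2μ/r) = √(2 × 3.793×10¹⁶ / 5.823×10⁷) = √(1.303×10⁹) = 36090 m/s.
= 36.09 km/s.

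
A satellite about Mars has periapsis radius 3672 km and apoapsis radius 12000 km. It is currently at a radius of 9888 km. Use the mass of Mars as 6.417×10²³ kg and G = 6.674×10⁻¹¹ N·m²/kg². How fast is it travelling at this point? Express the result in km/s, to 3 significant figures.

μ = GM = 6.674×10⁻¹¹ × 6.417×10²³ = 4.283×10¹³ m³/s².
Semi-major axis a = (r_p + r_a)/2 = 7836.0 km = 7.836×10⁶ m.
Vis-viva: v² = μ(2/r − 1/a) = 4.283×10¹³ × (2.023×10⁻⁷ − 1.276×10⁻⁷) = 3.197×10⁶ m²/s².
v = 1788 m/s = 1.788 km/s.

v ≈ 1.79 km/s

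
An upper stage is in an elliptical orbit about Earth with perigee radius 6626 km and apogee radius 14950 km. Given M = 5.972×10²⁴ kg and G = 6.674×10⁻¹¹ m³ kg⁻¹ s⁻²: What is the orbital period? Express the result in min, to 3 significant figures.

μ = GM = 6.674×10⁻¹¹ × 5.972×10²⁴ = 3.986×10¹⁴ m³/s².
Semi-major axis a = (r_p + r_a)/2 = (6626.0 + 14950)/2 = 10788 km = 1.079×10⁷ m.
By Kepler's third law T = 2π√(a³/μ) = 2π × 1.775×10³ = 1.115×10⁴ s.
= 185.9 min.

T ≈ 186 min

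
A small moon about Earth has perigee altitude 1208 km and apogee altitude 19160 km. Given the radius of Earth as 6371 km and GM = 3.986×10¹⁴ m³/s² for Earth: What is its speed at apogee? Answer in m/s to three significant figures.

v ≈ 2670 m/s

r_p = 6371 + 1208 = 7579.0 km = 7.5790×10⁶ m.
r_a = 6371 + 19160 = 25531 km = 2.5531×10⁷ m.
Semi-major axis a = (r_p + r_a)/2 = 16555 km = 1.656×10⁷ m.
Vis-viva: v² = μ(2/r − 1/a) = 3.986×10¹⁴ × (7.834×10⁻⁸ − 6.040×10⁻⁸) = 7.147×10⁶ m²/s².
v = 2673 m/s.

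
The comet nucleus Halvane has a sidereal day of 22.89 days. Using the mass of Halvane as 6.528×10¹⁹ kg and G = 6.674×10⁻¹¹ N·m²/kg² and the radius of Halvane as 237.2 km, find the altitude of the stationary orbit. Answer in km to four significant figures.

μ = GM = 6.674×10⁻¹¹ × 6.528×10¹⁹ = 4.357×10⁹ m³/s².
T = 22.89 days = 1.978×10⁶ s.
A synchronous orbit has period T, so by Kepler's third law a = (μT²/4π²)^(1/3).
μT²/4π² = 4.357×10⁹ × (1.978×10⁶)² / 39.48 = 4.316×10²⁰ m³.
a = 7.557×10⁶ m = 7557.4 km.
Altitude h = a − R = 7557.4 − 237.2 = 7320.2 km.

h_sync ≈ 7320 km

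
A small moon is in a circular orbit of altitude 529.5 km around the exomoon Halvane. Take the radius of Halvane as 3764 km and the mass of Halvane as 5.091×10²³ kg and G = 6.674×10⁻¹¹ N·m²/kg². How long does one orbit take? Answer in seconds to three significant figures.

T ≈ 9590 seconds

μ = GM = 6.674×10⁻¹¹ × 5.091×10²³ = 3.398×10¹³ m³/s².
r = 3764 + 529.5 = 4293.5 km = 4.2935×10⁶ m.
Kepler's third law: T = 2π√(r³/μ) = 2π√((4.294×10⁶)³ / 3.398×10¹³).
r³/μ = 2.329×10⁶ s², so T = 2π × 1.526×10³ = 9.590×10³ s.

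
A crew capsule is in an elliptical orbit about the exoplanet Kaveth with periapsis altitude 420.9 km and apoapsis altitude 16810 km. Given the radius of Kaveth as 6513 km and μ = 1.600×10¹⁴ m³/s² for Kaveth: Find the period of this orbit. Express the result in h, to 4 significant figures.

r_p = 6513 + 420.9 = 6933.9 km = 6.9339×10⁶ m.
r_a = 6513 + 16810 = 23323 km = 2.3323×10⁷ m.
Semi-major axis a = (r_p + r_a)/2 = (6933.9 + 23323)/2 = 15128 km = 1.513×10⁷ m.
By Kepler's third law T = 2π√(a³/μ) = 2π × 4.652×10³ = 2.923×10⁴ s.
= 8.119 h.

T ≈ 8.119 h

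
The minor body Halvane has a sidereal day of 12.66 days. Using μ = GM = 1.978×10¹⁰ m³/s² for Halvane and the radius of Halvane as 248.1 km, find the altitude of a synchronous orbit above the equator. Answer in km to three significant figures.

h_sync ≈ 8180 km

T = 12.66 days = 1.094×10⁶ s.
A synchronous orbit has period T, so by Kepler's third law a = (μT²/4π²)^(1/3).
μT²/4π² = 1.978×10¹⁰ × (1.094×10⁶)² / 39.48 = 5.995×10²⁰ m³.
a = 8.432×10⁶ m = 8431.8 km.
Altitude h = a − R = 8431.8 − 248.1 = 8183.7 km.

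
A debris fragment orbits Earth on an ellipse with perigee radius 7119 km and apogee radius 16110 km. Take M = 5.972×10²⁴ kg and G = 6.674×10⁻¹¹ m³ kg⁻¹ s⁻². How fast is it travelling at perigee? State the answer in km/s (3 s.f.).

v ≈ 8.81 km/s

μ = GM = 6.674×10⁻¹¹ × 5.972×10²⁴ = 3.986×10¹⁴ m³/s².
Semi-major axis a = (r_p + r_a)/2 = 11614 km = 1.161×10⁷ m.
Vis-viva: v² = μ(2/r − 1/a) = 3.986×10¹⁴ × (2.809×10⁻⁷ − 8.610×10⁻⁸) = 7.766×10⁷ m²/s².
v = 8812 m/s = 8.812 km/s.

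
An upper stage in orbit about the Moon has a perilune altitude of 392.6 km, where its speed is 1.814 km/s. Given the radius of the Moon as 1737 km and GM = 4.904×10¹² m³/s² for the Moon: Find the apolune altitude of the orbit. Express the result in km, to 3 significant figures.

r_p = 1737 + 392.6 = 2129.6 km = 2.130×10⁶ m.
Specific energy ε = v²/2 − μ/r = -6.575×10⁵ J/kg, so a = −μ/(2ε) = 3.729×10⁶ m.
The apsides satisfy r_p + r_a = 2a, so the apolune radius is 2a − r_p = 5.329×10⁶ m = 5329.2 km.
Apolune altitude = 5329.2 − 1737 = 3592.2 km.

apolune altitude ≈ 3590 km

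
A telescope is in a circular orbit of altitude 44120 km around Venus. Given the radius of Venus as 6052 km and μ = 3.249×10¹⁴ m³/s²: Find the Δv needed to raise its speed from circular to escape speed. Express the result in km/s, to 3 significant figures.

Δv ≈ 1.05 km/s

r = 6052 + 44120 = 50172 km = 5.0172×10⁷ m.
Circular speed v_c = √(μ/r) = 2545 m/s.
Escape speed v_esc = √(2μ/r) = √2 × v_c = 3599 m/s.
Δv = v_esc − v_c = 1054 m/s = 1.054 km/s.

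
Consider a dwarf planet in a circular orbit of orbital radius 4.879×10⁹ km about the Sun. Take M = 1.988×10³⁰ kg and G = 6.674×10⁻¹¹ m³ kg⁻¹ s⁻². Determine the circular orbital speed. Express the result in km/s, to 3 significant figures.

μ = GM = 6.674×10⁻¹¹ × 1.988×10³⁰ = 1.327×10²⁰ m³/s².
r = 4.879×10⁹ km = 4.879×10¹² m.
For a circular orbit v = √(μ/r) = √(1.327×10²⁰ / 4.879×10¹²) = √(2.719×10⁷) = 5215 m/s.
That is 5.215 km/s.

v ≈ 5.21 km/s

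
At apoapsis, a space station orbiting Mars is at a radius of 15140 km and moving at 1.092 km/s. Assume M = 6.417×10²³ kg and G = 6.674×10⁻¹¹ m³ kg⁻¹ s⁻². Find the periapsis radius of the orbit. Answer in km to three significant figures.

periapsis radius ≈ 4040 km

μ = GM = 6.674×10⁻¹¹ × 6.417×10²³ = 4.283×10¹³ m³/s².
r_a = 1.514×10⁷ m.
Specific energy ε = v²/2 − μ/r = -2.233×10⁶ J/kg, so a = −μ/(2ε) = 9.592×10⁶ m.
The apsides satisfy r_p + r_a = 2a, so the periapsis radius is 2a − r_a = 4.043×10⁶ m = 4043.4 km.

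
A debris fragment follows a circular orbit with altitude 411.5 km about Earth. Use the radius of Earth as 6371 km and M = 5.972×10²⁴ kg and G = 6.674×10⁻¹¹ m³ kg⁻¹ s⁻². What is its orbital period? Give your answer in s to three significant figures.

μ = GM = 6.674×10⁻¹¹ × 5.972×10²⁴ = 3.986×10¹⁴ m³/s².
r = 6371 + 411.5 = 6782.5 km = 6.7825×10⁶ m.
Kepler's third law: T = 2π√(r³/μ) = 2π√((6.782×10⁶)³ / 3.986×10¹⁴).
r³/μ = 7.828×10⁵ s², so T = 2π × 8.848×10² = 5.559×10³ s.

T ≈ 5560 s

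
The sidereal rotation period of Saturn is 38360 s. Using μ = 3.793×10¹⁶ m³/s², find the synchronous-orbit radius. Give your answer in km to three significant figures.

A synchronous orbit has period T, so by Kepler's third law a = (μT²/4π²)^(1/3).
μT²/4π² = 3.793×10¹⁶ × (3.836×10⁴)² / 39.48 = 1.414×10²⁴ m³.
a = 1.122×10⁸ m = 1.1223×10⁵ km.

r_sync ≈ 1.12×10⁵ km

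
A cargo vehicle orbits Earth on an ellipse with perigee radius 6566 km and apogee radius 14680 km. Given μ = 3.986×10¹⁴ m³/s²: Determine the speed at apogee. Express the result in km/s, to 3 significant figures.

Semi-major axis a = (r_p + r_a)/2 = 10623 km = 1.062×10⁷ m.
Vis-viva: v² = μ(2/r − 1/a) = 3.986×10¹⁴ × (1.362×10⁻⁷ − 9.414×10⁻⁸) = 1.678×10⁷ m²/s².
v = 4097 m/s = 4.097 km/s.

v ≈ 4.10 km/s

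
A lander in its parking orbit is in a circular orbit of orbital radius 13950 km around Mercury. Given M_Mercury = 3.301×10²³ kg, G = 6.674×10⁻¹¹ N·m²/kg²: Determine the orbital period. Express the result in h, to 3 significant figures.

μ = GM = 6.674×10⁻¹¹ × 3.301×10²³ = 2.203×10¹³ m³/s².
r = 13950 km = 1.395×10⁷ m.
Kepler's third law: T = 2π√(r³/μ) = 2π√((1.395×10⁷)³ / 2.203×10¹³).
r³/μ = 1.232×10⁸ s², so T = 2π × 1.110×10⁴ = 6.975×10⁴ s.
Converting: 6.975×10⁴ s ÷ 3600 = 19.37 h.

T ≈ 19.4 h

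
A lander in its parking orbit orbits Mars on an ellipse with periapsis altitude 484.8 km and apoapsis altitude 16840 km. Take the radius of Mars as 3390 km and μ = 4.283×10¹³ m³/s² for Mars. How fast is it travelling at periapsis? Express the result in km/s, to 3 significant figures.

v ≈ 4.31 km/s

r_p = 3390 + 484.8 = 3874.8 km = 3.8748×10⁶ m.
r_a = 3390 + 16840 = 20230 km = 2.0230×10⁷ m.
Semi-major axis a = (r_p + r_a)/2 = 12052 km = 1.205×10⁷ m.
Vis-viva: v² = μ(2/r − 1/a) = 4.283×10¹³ × (5.162×10⁻⁷ − 8.297×10⁻⁸) = 1.855×10⁷ m²/s².
v = 4307 m/s = 4.307 km/s.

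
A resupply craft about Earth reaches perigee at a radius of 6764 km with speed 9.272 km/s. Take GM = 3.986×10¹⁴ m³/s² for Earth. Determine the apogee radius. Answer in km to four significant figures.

apogee radius ≈ 18240 km

r_p = 6.764×10⁶ m.
Specific energy ε = v²/2 − μ/r = -1.594×10⁷ J/kg, so a = −μ/(2ε) = 1.250×10⁷ m.
The apsides satisfy r_p + r_a = 2a, so the apogee radius is 2a − r_p = 1.824×10⁷ m = 18235 km.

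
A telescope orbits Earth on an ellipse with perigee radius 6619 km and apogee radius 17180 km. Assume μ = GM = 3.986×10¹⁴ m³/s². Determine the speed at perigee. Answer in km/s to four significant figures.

v ≈ 9.324 km/s

Semi-major axis a = (r_p + r_a)/2 = 11900 km = 1.190×10⁷ m.
Vis-viva: v² = μ(2/r − 1/a) = 3.986×10¹⁴ × (3.022×10⁻⁷ − 8.404×10⁻⁸) = 8.694×10⁷ m²/s².
v = 9324 m/s = 9.324 km/s.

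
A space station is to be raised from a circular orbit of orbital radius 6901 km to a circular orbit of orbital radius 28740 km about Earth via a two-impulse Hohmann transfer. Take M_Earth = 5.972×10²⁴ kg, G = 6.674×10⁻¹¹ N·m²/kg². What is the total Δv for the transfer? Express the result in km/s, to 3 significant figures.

Δv_total ≈ 3.46 km/s

μ = GM = 6.674×10⁻¹¹ × 5.972×10²⁴ = 3.986×10¹⁴ m³/s².
r₁ = 6901 km = 6.901×10⁶ m.
r₂ = 28740 km = 2.874×10⁷ m.
Transfer ellipse a_t = (r₁ + r₂)/2 = 1.782×10⁷ m.
At r₁: circular v_c1 = √(μ/r₁) = 7600 m/s; transfer-perigee v_p = √[μ(2/r₁ − 1/a_t)] = 9651 m/s.
Δv₁ = v_p − v_c1 = 2051 m/s.
At r₂: circular v_c2 = √(μ/r₂) = 3724 m/s; transfer-apogee v_a = √[μ(2/r₂ − 1/a_t)] = 2317 m/s.
Δv₂ = v_c2 − v_a = 1407 m/s.
Total Δv = Δv₁ + Δv₂ = 3458 m/s = 3.458 km/s.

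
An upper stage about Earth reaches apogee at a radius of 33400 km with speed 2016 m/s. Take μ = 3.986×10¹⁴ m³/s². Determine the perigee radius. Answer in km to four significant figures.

r_a = 3.340×10⁷ m.
Specific energy ε = v²/2 − μ/r = -9.902×10⁶ J/kg, so a = −μ/(2ε) = 2.013×10⁷ m.
The apsides satisfy r_p + r_a = 2a, so the perigee radius is 2a − r_a = 6.854×10⁶ m = 6854.5 km.

perigee radius ≈ 6854 km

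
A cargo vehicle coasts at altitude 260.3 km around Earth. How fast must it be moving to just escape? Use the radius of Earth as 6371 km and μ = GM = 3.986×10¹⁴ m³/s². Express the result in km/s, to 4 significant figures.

v_esc ≈ 10.96 km/s

r = 6371 + 260.3 = 6631.3 km = 6.6313×10⁶ m.
Escape speed v_esc = √(2μ/r) = √(2 × 3.986×10¹⁴ / 6.631×10⁶) = √(1.202×10⁸) = 10960 m/s.
= 10.96 km/s.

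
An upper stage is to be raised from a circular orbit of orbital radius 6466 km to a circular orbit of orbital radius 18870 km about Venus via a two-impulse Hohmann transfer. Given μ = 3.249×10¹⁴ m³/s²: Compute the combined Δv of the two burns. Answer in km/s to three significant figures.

Δv_total ≈ 2.75 km/s

r₁ = 6466 km = 6.466×10⁶ m.
r₂ = 18870 km = 1.887×10⁷ m.
Transfer ellipse a_t = (r₁ + r₂)/2 = 1.267×10⁷ m.
At r₁: circular v_c1 = √(μ/r₁) = 7089 m/s; transfer-periapsis v_p = √[μ(2/r₁ − 1/a_t)] = 8651 m/s.
Δv₁ = v_p − v_c1 = 1563 m/s.
At r₂: circular v_c2 = √(μ/r₂) = 4149 m/s; transfer-apoapsis v_a = √[μ(2/r₂ − 1/a_t)] = 2965 m/s.
Δv₂ = v_c2 − v_a = 1185 m/s.
Total Δv = Δv₁ + Δv₂ = 2748 m/s = 2.748 km/s.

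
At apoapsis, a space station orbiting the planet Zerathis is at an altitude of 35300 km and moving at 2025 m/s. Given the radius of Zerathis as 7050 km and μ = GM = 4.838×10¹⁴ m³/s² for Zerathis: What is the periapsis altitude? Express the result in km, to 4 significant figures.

periapsis altitude ≈ 2213 km

r_a = 7050 + 35300 = 42350 km = 4.235×10⁷ m.
Specific energy ε = v²/2 − μ/r = -9.374×10⁶ J/kg, so a = −μ/(2ε) = 2.581×10⁷ m.
The apsides satisfy r_p + r_a = 2a, so the periapsis radius is 2a − r_a = 9.263×10⁶ m = 9263.4 km.
Periapsis altitude = 9263.4 − 7050 = 2213.4 km.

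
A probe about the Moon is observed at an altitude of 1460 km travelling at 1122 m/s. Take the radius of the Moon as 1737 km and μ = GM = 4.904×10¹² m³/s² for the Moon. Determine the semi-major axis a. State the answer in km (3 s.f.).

a ≈ 2710 km

r = 1737 + 1460 = 3197.0 km = 3.197×10⁶ m.
Specific orbital energy ε = v²/2 − μ/r = (1122)²/2 − 4.904×10¹²/3.197×10⁶ = -9.045×10⁵ J/kg.
Since ε = −μ/(2a), a = −μ/(2ε) = 2.711×10⁶ m = 2710.9 km.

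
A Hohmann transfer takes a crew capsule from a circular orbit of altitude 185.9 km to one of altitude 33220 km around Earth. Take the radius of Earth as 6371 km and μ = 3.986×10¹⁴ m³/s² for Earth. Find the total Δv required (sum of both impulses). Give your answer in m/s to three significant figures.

r₁ = 6371 + 185.9 = 6556.9 km = 6.5569×10⁶ m.
r₂ = 6371 + 33220 = 39591 km = 3.9591×10⁷ m.
Transfer ellipse a_t = (r₁ + r₂)/2 = 2.307×10⁷ m.
At r₁: circular v_c1 = √(μ/r₁) = 7797 m/s; transfer-perigee v_p = √[μ(2/r₁ − 1/a_t)] = 10210 m/s.
Δv₁ = v_p − v_c1 = 2416 m/s.
At r₂: circular v_c2 = √(μ/r₂) = 3173 m/s; transfer-apogee v_a = √[μ(2/r₂ − 1/a_t)] = 1691 m/s.
Δv₂ = v_c2 − v_a = 1482 m/s.
Total Δv = Δv₁ + Δv₂ = 3898 m/s.

Δv_total ≈ 3900 m/s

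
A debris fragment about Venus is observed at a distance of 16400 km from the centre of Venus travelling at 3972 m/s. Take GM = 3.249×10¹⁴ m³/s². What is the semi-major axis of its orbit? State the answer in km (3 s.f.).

r = 1.640×10⁷ m.
Specific orbital energy ε = v²/2 − μ/r = (3972)²/2 − 3.249×10¹⁴/1.640×10⁷ = -1.192×10⁷ J/kg.
Since ε = −μ/(2a), a = −μ/(2ε) = 1.363×10⁷ m = 13625 km.

a ≈ 13600 km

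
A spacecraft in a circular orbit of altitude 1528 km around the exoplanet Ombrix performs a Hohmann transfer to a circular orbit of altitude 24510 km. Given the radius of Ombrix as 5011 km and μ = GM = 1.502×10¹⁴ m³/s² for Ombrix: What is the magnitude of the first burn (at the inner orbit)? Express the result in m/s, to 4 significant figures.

r₁ = 5011 + 1528 = 6539.0 km = 6.5390×10⁶ m.
r₂ = 5011 + 24510 = 29521 km = 2.9521×10⁷ m.
Transfer ellipse a_t = (r₁ + r₂)/2 = 1.803×10⁷ m.
At r₁: circular v_c1 = √(μ/r₁) = 4793 m/s; transfer-periapsis v_p = √[μ(2/r₁ − 1/a_t)] = 6133 m/s.
Δv₁ = v_p − v_c1 = 1340 m/s.

Δv ≈ 1340 m/s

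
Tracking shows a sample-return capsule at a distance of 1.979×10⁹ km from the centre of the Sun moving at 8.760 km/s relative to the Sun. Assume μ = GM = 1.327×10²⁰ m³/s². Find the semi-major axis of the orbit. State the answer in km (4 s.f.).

a ≈ 2.313×10⁹ km

r = 1.979×10¹² m.
Specific orbital energy ε = v²/2 − μ/r = (8760)²/2 − 1.327×10²⁰/1.979×10¹² = -2.869×10⁷ J/kg.
Since ε = −μ/(2a), a = −μ/(2ε) = 2.313×10¹² m = 2.3130×10⁹ km.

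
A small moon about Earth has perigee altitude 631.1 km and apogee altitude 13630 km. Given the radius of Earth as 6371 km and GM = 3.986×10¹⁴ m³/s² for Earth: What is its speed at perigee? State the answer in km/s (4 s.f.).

r_p = 6371 + 631.1 = 7002.1 km = 7.0021×10⁶ m.
r_a = 6371 + 13630 = 20001 km = 2.0001×10⁷ m.
Semi-major axis a = (r_p + r_a)/2 = 13502 km = 1.350×10⁷ m.
Vis-viva: v² = μ(2/r − 1/a) = 3.986×10¹⁴ × (2.856×10⁻⁷ − 7.407×10⁻⁸) = 8.433×10⁷ m²/s².
v = 9183 m/s = 9.183 km/s.

v ≈ 9.183 km/s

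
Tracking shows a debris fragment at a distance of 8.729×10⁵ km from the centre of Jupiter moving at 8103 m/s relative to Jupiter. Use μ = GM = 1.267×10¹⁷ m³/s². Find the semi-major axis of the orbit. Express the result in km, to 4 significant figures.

a ≈ 5.640×10⁵ km

r = 8.729×10⁸ m.
Specific orbital energy ε = v²/2 − μ/r = (8103)²/2 − 1.267×10¹⁷/8.729×10⁸ = -1.123×10⁸ J/kg.
Since ε = −μ/(2a), a = −μ/(2ε) = 5.640×10⁸ m = 5.6402×10⁵ km.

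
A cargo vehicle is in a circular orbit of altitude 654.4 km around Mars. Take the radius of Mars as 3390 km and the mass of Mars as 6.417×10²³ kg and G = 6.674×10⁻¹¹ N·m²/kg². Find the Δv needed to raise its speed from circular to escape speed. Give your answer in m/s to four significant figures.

μ = GM = 6.674×10⁻¹¹ × 6.417×10²³ = 4.283×10¹³ m³/s².
r = 3390 + 654.4 = 4044.4 km = 4.0444×10⁶ m.
Circular speed v_c = √(μ/r) = 3254 m/s.
Escape speed v_esc = √(2μ/r) = √2 × v_c = 4602 m/s.
Δv = v_esc − v_c = 1348 m/s.

Δv ≈ 1348 m/s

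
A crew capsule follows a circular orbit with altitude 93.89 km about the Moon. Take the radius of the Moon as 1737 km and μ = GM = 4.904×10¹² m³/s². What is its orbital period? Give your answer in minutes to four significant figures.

T ≈ 117.2 minutes

r = 1737 + 93.89 = 1830.9 km = 1.8309×10⁶ m.
Kepler's third law: T = 2π√(r³/μ) = 2π√((1.831×10⁶)³ / 4.904×10¹²).
r³/μ = 1.252×10⁶ s², so T = 2π × 1.119×10³ = 7.029×10³ s.
Converting: 7.029×10³ s ÷ 60.00 = 117.2 minutes.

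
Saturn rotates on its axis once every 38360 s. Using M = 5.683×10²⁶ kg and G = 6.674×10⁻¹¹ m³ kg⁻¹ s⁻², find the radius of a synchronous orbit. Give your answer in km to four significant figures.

r_sync ≈ 1.122×10⁵ km

μ = GM = 6.674×10⁻¹¹ × 5.683×10²⁶ = 3.793×10¹⁶ m³/s².
A synchronous orbit has period T, so by Kepler's third law a = (μT²/4π²)^(1/3).
μT²/4π² = 3.793×10¹⁶ × (3.836×10⁴)² / 39.48 = 1.414×10²⁴ m³.
a = 1.122×10⁸ m = 1.1223×10⁵ km.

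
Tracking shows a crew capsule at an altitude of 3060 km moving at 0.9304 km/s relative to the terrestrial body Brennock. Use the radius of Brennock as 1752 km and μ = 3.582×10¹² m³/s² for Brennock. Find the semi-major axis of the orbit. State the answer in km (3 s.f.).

r = 1752 + 3060 = 4812.0 km = 4.812×10⁶ m.
Specific orbital energy ε = v²/2 − μ/r = (930.4)²/2 − 3.582×10¹²/4.812×10⁶ = -3.116×10⁵ J/kg.
Since ε = −μ/(2a), a = −μ/(2ε) = 5.748×10⁶ m = 5748.4 km.

a ≈ 5750 km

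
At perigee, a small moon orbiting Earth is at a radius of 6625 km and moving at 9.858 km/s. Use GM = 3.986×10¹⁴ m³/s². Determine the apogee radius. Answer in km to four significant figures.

r_p = 6.625×10⁶ m.
Specific energy ε = v²/2 − μ/r = -1.158×10⁷ J/kg, so a = −μ/(2ε) = 1.722×10⁷ m.
The apsides satisfy r_p + r_a = 2a, so the apogee radius is 2a − r_p = 2.781×10⁷ m = 27808 km.

apogee radius ≈ 27810 km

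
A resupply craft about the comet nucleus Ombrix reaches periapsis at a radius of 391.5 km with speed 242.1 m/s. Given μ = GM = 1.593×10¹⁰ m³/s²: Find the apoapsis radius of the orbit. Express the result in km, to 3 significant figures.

apoapsis radius ≈ 1010 km

r_p = 3.915×10⁵ m.
Specific energy ε = v²/2 − μ/r = -1.138×10⁴ J/kg, so a = −μ/(2ε) = 6.997×10⁵ m.
The apsides satisfy r_p + r_a = 2a, so the apoapsis radius is 2a − r_p = 1.008×10⁶ m = 1007.9 km.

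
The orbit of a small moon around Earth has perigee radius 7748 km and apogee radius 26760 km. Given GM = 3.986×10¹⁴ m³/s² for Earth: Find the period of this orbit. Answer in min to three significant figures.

Semi-major axis a = (r_p + r_a)/2 = (7748.0 + 26760)/2 = 17254 km = 1.725×10⁷ m.
By Kepler's third law T = 2π√(a³/μ) = 2π × 3.590×10³ = 2.256×10⁴ s.
= 375.9 min.

T ≈ 376 min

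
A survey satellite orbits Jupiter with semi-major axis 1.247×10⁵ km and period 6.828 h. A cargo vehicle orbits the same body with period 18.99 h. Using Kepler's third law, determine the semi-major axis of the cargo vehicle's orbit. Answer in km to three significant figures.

Kepler's third law: a³ ∝ T², so a₂ = a₁ (T₂/T₁)^(2/3).
T₂/T₁ = 2.781, (T₂/T₁)^(2/3) = 1.978.
a₂ = 1.247×10⁵ × 1.978 = 2.466×10⁵ km.

a₂ ≈ 2.47×10⁵ km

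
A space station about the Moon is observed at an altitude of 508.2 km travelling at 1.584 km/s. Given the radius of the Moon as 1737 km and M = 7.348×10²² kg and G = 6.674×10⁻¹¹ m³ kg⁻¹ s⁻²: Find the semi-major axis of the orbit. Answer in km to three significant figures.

a ≈ 2640 km

μ = GM = 6.674×10⁻¹¹ × 7.348×10²² = 4.904×10¹² m³/s².
r = 1737 + 508.2 = 2245.2 km = 2.245×10⁶ m.
Specific orbital energy ε = v²/2 − μ/r = (1584)²/2 − 4.904×10¹²/2.245×10⁶ = -9.297×10⁵ J/kg.
Since ε = −μ/(2a), a = −μ/(2ε) = 2.637×10⁶ m = 2637.4 km.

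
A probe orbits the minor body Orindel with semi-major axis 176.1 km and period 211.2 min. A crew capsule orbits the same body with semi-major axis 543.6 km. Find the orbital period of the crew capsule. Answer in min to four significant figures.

Kepler's third law: T² ∝ a³, so T₂ = T₁ (a₂/a₁)^(3/2).
a₂/a₁ = 3.087, (a₂/a₁)^(3/2) = 5.424.
T₂ = 211.2 × 5.424 = 1145 min.

T₂ ≈ 1145 min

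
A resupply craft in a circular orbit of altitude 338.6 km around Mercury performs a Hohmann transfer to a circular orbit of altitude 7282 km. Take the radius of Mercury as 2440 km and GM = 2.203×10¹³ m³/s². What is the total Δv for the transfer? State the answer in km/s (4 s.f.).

r₁ = 2440 + 338.6 = 2778.6 km = 2.7786×10⁶ m.
r₂ = 2440 + 7282 = 9722.0 km = 9.7220×10⁶ m.
Transfer ellipse a_t = (r₁ + r₂)/2 = 6.250×10⁶ m.
At r₁: circular v_c1 = √(μ/r₁) = 2816 m/s; transfer-periherm v_p = √[μ(2/r₁ − 1/a_t)] = 3512 m/s.
Δv₁ = v_p − v_c1 = 696.0 m/s.
At r₂: circular v_c2 = √(μ/r₂) = 1505 m/s; transfer-apoherm v_a = √[μ(2/r₂ − 1/a_t)] = 1004 m/s.
Δv₂ = v_c2 − v_a = 501.6 m/s.
Total Δv = Δv₁ + Δv₂ = 1198 m/s = 1.198 km/s.

Δv_total ≈ 1.198 km/s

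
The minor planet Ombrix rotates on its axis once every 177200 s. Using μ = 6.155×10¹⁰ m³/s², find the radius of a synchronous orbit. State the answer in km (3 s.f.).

A synchronous orbit has period T, so by Kepler's third law a = (μT²/4π²)^(1/3).
μT²/4π² = 6.155×10¹⁰ × (1.772×10⁵)² / 39.48 = 4.895×10¹⁹ m³.
a = 3.658×10⁶ m = 3658.2 km.

r_sync ≈ 3660 km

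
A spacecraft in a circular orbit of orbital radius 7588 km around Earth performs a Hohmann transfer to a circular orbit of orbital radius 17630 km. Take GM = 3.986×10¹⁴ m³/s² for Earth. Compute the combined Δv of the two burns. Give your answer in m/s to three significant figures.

Δv_total ≈ 2390 m/s

r₁ = 7588 km = 7.588×10⁶ m.
r₂ = 17630 km = 1.763×10⁷ m.
Transfer ellipse a_t = (r₁ + r₂)/2 = 1.261×10⁷ m.
At r₁: circular v_c1 = √(μ/r₁) = 7248 m/s; transfer-perigee v_p = √[μ(2/r₁ − 1/a_t)] = 8570 m/s.
Δv₁ = v_p − v_c1 = 1322 m/s.
At r₂: circular v_c2 = √(μ/r₂) = 4755 m/s; transfer-apogee v_a = √[μ(2/r₂ − 1/a_t)] = 3689 m/s.
Δv₂ = v_c2 − v_a = 1066 m/s.
Total Δv = Δv₁ + Δv₂ = 2389 m/s.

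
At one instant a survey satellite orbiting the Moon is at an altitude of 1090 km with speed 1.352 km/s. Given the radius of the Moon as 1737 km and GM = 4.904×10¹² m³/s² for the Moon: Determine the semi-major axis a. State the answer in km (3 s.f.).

a ≈ 2990 km

r = 1737 + 1090 = 2827.0 km = 2.827×10⁶ m.
Vis-viva rearranged: 1/a = 2/r − v²/μ = 7.075×10⁻⁷ − 3.727×10⁻⁷ = 3.347×10⁻⁷ m⁻¹.
a = 2.988×10⁶ m = 2987.5 km.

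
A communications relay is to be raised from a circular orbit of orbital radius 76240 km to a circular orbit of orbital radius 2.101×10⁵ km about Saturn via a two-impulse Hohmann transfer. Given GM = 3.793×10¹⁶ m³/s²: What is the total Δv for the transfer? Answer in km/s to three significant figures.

r₁ = 76240 km = 7.624×10⁷ m.
r₂ = 2.101×10⁵ km = 2.101×10⁸ m.
Transfer ellipse a_t = (r₁ + r₂)/2 = 1.432×10⁸ m.
At r₁: circular v_c1 = √(μ/r₁) = 22300 m/s; transfer-perikrone v_p = √[μ(2/r₁ − 1/a_t)] = 27020 m/s.
Δv₁ = v_p − v_c1 = 4715 m/s.
At r₂: circular v_c2 = √(μ/r₂) = 13440 m/s; transfer-apokrone v_a = √[μ(2/r₂ − 1/a_t)] = 9805 m/s.
Δv₂ = v_c2 − v_a = 3631 m/s.
Total Δv = Δv₁ + Δv₂ = 8347 m/s = 8.347 km/s.

Δv_total ≈ 8.35 km/s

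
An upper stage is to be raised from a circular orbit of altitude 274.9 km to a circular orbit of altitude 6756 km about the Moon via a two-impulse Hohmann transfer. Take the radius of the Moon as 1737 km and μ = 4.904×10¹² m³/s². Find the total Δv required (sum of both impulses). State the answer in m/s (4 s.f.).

Δv_total ≈ 713.6 m/s

r₁ = 1737 + 274.9 = 2011.9 km = 2.0119×10⁶ m.
r₂ = 1737 + 6756 = 8493.0 km = 8.4930×10⁶ m.
Transfer ellipse a_t = (r₁ + r₂)/2 = 5.252×10⁶ m.
At r₁: circular v_c1 = √(μ/r₁) = 1561 m/s; transfer-perilune v_p = √[μ(2/r₁ − 1/a_t)] = 1985 m/s.
Δv₁ = v_p − v_c1 = 424.0 m/s.
At r₂: circular v_c2 = √(μ/r₂) = 759.9 m/s; transfer-apolune v_a = √[μ(2/r₂ − 1/a_t)] = 470.3 m/s.
Δv₂ = v_c2 − v_a = 289.6 m/s.
Total Δv = Δv₁ + Δv₂ = 713.6 m/s.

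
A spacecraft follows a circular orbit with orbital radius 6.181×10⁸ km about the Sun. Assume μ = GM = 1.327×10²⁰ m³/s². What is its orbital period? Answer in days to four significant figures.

T ≈ 3068 days

r = 6.181×10⁸ km = 6.181×10¹¹ m.
Kepler's third law: T = 2π√(r³/μ) = 2π√((6.181×10¹¹)³ / 1.327×10²⁰).
r³/μ = 1.780×10¹⁵ s², so T = 2π × 4.218×10⁷ = 2.651×10⁸ s.
Converting: 2.651×10⁸ s ÷ 86400 = 3068 days.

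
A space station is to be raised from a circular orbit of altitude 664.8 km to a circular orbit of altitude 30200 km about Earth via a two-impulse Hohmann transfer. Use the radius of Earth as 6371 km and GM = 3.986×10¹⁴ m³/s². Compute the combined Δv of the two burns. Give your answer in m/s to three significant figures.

r₁ = 6371 + 664.8 = 7035.8 km = 7.0358×10⁶ m.
r₂ = 6371 + 30200 = 36571 km = 3.6571×10⁷ m.
Transfer ellipse a_t = (r₁ + r₂)/2 = 2.180×10⁷ m.
At r₁: circular v_c1 = √(μ/r₁) = 7527 m/s; transfer-perigee v_p = √[μ(2/r₁ − 1/a_t)] = 9748 m/s.
Δv₁ = v_p − v_c1 = 2221 m/s.
At r₂: circular v_c2 = √(μ/r₂) = 3301 m/s; transfer-apogee v_a = √[μ(2/r₂ − 1/a_t)] = 1875 m/s.
Δv₂ = v_c2 − v_a = 1426 m/s.
Total Δv = Δv₁ + Δv₂ = 3647 m/s.

Δv_total ≈ 3650 m/s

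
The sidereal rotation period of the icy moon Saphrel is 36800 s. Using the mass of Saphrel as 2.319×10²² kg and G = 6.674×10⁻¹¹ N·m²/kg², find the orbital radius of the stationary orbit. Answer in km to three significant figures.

r_sync ≈ 3760 km

μ = GM = 6.674×10⁻¹¹ × 2.319×10²² = 1.548×10¹² m³/s².
A synchronous orbit has period T, so by Kepler's third law a = (μT²/4π²)^(1/3).
μT²/4π² = 1.548×10¹² × (3.680×10⁴)² / 39.48 = 5.309×10¹⁹ m³.
a = 3.758×10⁶ m = 3758.4 km.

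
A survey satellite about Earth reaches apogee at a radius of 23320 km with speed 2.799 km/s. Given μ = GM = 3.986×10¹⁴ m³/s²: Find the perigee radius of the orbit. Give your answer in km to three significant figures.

perigee radius ≈ 6930 km

r_a = 2.332×10⁷ m.
Specific energy ε = v²/2 − μ/r = -1.318×10⁷ J/kg, so a = −μ/(2ε) = 1.513×10⁷ m.
The apsides satisfy r_p + r_a = 2a, so the perigee radius is 2a − r_a = 6.933×10⁶ m = 6933.3 km.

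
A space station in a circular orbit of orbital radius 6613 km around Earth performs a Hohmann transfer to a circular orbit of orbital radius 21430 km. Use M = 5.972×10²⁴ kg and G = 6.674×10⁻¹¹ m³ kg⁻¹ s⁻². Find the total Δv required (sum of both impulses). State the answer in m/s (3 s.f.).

μ = GM = 6.674×10⁻¹¹ × 5.972×10²⁴ = 3.986×10¹⁴ m³/s².
r₁ = 6613 km = 6.613×10⁶ m.
r₂ = 21430 km = 2.143×10⁷ m.
Transfer ellipse a_t = (r₁ + r₂)/2 = 1.402×10⁷ m.
At r₁: circular v_c1 = √(μ/r₁) = 7763 m/s; transfer-perigee v_p = √[μ(2/r₁ − 1/a_t)] = 9598 m/s.
Δv₁ = v_p − v_c1 = 1834 m/s.
At r₂: circular v_c2 = √(μ/r₂) = 4313 m/s; transfer-apogee v_a = √[μ(2/r₂ − 1/a_t)] = 2962 m/s.
Δv₂ = v_c2 − v_a = 1351 m/s.
Total Δv = Δv₁ + Δv₂ = 3185 m/s.

Δv_total ≈ 3190 m/s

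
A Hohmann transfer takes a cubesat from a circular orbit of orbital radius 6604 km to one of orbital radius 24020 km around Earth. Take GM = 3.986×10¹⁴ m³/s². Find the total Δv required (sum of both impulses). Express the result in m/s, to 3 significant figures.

Δv_total ≈ 3360 m/s

r₁ = 6604 km = 6.604×10⁶ m.
r₂ = 24020 km = 2.402×10⁷ m.
Transfer ellipse a_t = (r₁ + r₂)/2 = 1.531×10⁷ m.
At r₁: circular v_c1 = √(μ/r₁) = 7769 m/s; transfer-perigee v_p = √[μ(2/r₁ − 1/a_t)] = 9731 m/s.
Δv₁ = v_p − v_c1 = 1962 m/s.
At r₂: circular v_c2 = √(μ/r₂) = 4074 m/s; transfer-apogee v_a = √[μ(2/r₂ − 1/a_t)] = 2675 m/s.
Δv₂ = v_c2 − v_a = 1398 m/s.
Total Δv = Δv₁ + Δv₂ = 3360 m/s.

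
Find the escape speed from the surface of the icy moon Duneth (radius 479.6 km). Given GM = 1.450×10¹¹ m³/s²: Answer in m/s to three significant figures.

v_esc ≈ 778 m/s

r = R = 4.796×10⁵ m.
Escape speed v_esc = √(2μ/r) = √(2 × 1.450×10¹¹ / 4.796×10⁵) = √(6.047×10⁵) = 777.6 m/s.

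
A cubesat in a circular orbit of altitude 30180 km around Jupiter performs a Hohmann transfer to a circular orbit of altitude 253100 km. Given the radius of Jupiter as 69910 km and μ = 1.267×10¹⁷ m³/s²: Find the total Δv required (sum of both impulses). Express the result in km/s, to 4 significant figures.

r₁ = 69910 + 30180 = 100090 km = 1.0009×10⁸ m.
r₂ = 69910 + 253100 = 323010 km = 3.2301×10⁸ m.
Transfer ellipse a_t = (r₁ + r₂)/2 = 2.116×10⁸ m.
At r₁: circular v_c1 = √(μ/r₁) = 35580 m/s; transfer-perijove v_p = √[μ(2/r₁ − 1/a_t)] = 43960 m/s.
Δv₁ = v_p − v_c1 = 8385 m/s.
At r₂: circular v_c2 = √(μ/r₂) = 19810 m/s; transfer-apojove v_a = √[μ(2/r₂ − 1/a_t)] = 13620 m/s.
Δv₂ = v_c2 − v_a = 6182 m/s.
Total Δv = Δv₁ + Δv₂ = 14570 m/s = 14.57 km/s.

Δv_total ≈ 14.57 km/s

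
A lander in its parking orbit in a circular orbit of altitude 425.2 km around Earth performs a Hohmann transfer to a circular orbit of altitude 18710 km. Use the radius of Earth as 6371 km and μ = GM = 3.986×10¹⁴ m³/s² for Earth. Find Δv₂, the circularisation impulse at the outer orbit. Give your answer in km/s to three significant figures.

Δv ≈ 1.38 km/s

r₁ = 6371 + 425.2 = 6796.2 km = 6.7962×10⁶ m.
r₂ = 6371 + 18710 = 25081 km = 2.5081×10⁷ m.
Transfer ellipse a_t = (r₁ + r₂)/2 = 1.594×10⁷ m.
At r₁: circular v_c1 = √(μ/r₁) = 7658 m/s; transfer-perigee v_p = √[μ(2/r₁ − 1/a_t)] = 9607 m/s.
At r₂: circular v_c2 = √(μ/r₂) = 3987 m/s; transfer-apogee v_a = √[μ(2/r₂ − 1/a_t)] = 2603 m/s.
Δv₂ = v_c2 − v_a = 1383 m/s.
= 1.383 km/s.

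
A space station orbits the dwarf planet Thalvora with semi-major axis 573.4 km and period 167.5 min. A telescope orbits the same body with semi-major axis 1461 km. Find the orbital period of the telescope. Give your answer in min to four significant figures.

Kepler's third law: T² ∝ a³, so T₂ = T₁ (a₂/a₁)^(3/2).
a₂/a₁ = 2.548, (a₂/a₁)^(3/2) = 4.067.
T₂ = 167.5 × 4.067 = 681.2 min.

T₂ ≈ 681.2 min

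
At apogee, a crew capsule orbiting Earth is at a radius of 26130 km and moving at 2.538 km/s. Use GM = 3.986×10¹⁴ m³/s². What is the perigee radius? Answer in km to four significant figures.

perigee radius ≈ 6993 km

r_a = 2.613×10⁷ m.
Specific energy ε = v²/2 − μ/r = -1.203×10⁷ J/kg, so a = −μ/(2ε) = 1.656×10⁷ m.
The apsides satisfy r_p + r_a = 2a, so the perigee radius is 2a − r_a = 6.993×10⁶ m = 6993.4 km.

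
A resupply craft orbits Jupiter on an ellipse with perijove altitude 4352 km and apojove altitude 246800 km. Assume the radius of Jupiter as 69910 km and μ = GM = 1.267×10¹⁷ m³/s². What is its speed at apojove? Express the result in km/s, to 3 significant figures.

r_p = 69910 + 4352 = 74262 km = 7.4262×10⁷ m.
r_a = 69910 + 246800 = 316710 km = 3.1671×10⁸ m.
Semi-major axis a = (r_p + r_a)/2 = 1.9549×10⁵ km = 1.955×10⁸ m.
Vis-viva: v² = μ(2/r − 1/a) = 1.267×10¹⁷ × (6.315×10⁻⁹ − 5.115×10⁻⁹) = 1.520×10⁸ m²/s².
v = 12330 m/s = 12.33 km/s.

v ≈ 12.3 km/s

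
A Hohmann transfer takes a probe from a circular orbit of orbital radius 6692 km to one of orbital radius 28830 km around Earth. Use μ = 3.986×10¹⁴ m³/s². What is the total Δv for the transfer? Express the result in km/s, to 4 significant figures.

r₁ = 6692 km = 6.692×10⁶ m.
r₂ = 28830 km = 2.883×10⁷ m.
Transfer ellipse a_t = (r₁ + r₂)/2 = 1.776×10⁷ m.
At r₁: circular v_c1 = √(μ/r₁) = 7718 m/s; transfer-perigee v_p = √[μ(2/r₁ − 1/a_t)] = 9833 m/s.
Δv₁ = v_p − v_c1 = 2115 m/s.
At r₂: circular v_c2 = √(μ/r₂) = 3718 m/s; transfer-apogee v_a = √[μ(2/r₂ − 1/a_t)] = 2282 m/s.
Δv₂ = v_c2 − v_a = 1436 m/s.
Total Δv = Δv₁ + Δv₂ = 3551 m/s = 3.551 km/s.

Δv_total ≈ 3.551 km/s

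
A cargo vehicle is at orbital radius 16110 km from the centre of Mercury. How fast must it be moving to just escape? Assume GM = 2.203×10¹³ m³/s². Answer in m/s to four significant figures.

r = 16110 km = 1.611×10⁷ m.
Escape speed v_esc = √(2μ/r) = √(2 × 2.203×10¹³ / 1.611×10⁷) = √(2.735×10⁶) = 1654 m/s.

v_esc ≈ 1654 m/s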